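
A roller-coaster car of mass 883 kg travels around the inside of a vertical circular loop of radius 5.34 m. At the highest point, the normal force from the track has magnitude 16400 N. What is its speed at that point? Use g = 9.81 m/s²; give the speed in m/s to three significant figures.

At the top, N + mg = mv²/r, so v = √(r(N/m + g)) = √(5.34 × (16400/883 + 9.81)) = √(5.34 × 28.38) = √151.6 = 12.31 m/s.

12.3 m/s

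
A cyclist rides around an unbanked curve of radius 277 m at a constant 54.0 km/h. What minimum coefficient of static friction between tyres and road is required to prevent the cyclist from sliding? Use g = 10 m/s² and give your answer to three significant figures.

v = 54.0/3.6 = 15.00 m/s.
Friction provides the centripetal force: μ_s m g = m v²/r, so μ_s = v²/(g r) = (15.00)²/(10.0 × 277) = 225.0/2770 = 0.08123.

0.0812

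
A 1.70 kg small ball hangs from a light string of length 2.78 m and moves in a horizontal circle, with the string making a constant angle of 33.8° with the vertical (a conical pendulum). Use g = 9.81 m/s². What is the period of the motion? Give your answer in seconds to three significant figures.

r = L sinθ = 1.547 m. From T sinθ = mω²r and T cosθ = mg: tanθ = ω²r/g, so ω² = g tanθ / r = g/(L cosθ).
ω = √(g/(L cosθ)) = √(9.81/(2.78 × 0.8310)) = √4.247 = 2.061 rad/s.
Period = 2π/ω = 3.049 s.

3.05 s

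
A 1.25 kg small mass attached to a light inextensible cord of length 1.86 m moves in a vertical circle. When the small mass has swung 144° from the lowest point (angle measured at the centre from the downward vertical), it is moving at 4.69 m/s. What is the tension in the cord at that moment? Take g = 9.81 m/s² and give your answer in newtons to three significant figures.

4.86 N

Take the radial direction toward the centre of the circle as positive. The component of the weight along the string toward the centre is −mg cos φ (φ measured from the bottom), so Newton's second law along the string gives T − mg cos φ = m v²/r.
cos 144° = -0.8090, so T = m(v²/r + g cos φ) = 1.25 × ((4.69)²/1.86 + 9.81 × -0.8090) = 1.25 × (11.83 + (-7.936)) = 1.25 × 3.889 = 4.862 N.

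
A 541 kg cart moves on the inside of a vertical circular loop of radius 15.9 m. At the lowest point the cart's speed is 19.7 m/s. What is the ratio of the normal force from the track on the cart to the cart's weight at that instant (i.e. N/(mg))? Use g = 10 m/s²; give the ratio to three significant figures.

At the bottom, N − mg = mv²/r, so N = m(v²/r + g) and N/(mg) = v²/(rg) + 1 = (19.7)²/(15.9 × 10.0) + 1 = 2.441 + 1 = 3.441.

3.44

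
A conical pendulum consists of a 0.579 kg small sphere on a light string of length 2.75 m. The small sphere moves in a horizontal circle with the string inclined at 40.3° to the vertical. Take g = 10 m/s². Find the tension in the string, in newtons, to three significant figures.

7.59 N

Vertically the bob has no acceleration, so T cosθ = mg.
T = mg/cosθ = 0.579 × 10.0 / cos 40.3° = 5.790/0.7627 = 7.592 N.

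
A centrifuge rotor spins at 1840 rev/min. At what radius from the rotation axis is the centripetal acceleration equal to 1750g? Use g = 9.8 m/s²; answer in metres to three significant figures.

ω = 1840 rev/min × 2π/60 = 192.7 rad/s.
a_c = ω²r = 1750g ⇒ r = 1750 × 9.8 / (192.7)² = 17150/37130 = 0.4619 m.

0.462 m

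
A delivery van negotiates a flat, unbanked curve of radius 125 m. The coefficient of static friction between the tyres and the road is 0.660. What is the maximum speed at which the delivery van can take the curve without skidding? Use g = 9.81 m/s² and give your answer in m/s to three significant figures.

28.4 m/s

Friction provides the centripetal force on a flat curve. At maximum speed it is at its limiting value: μ_s m g = m v²/r.
Mass cancels: v_max = √(μ_s g r) = √(0.660 × 9.81 × 125) = √809.3 = 28.45 m/s.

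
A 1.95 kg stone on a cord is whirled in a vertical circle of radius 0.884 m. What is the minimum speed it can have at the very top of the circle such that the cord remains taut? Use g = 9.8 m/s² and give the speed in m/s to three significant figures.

At the top, both weight mg and T point toward the centre: T + mg = mv²/r.
At minimum speed T → 0, so mg = mv_min²/r ⇒ v_min = √(g r) = √(9.8 × 0.884) = 2.943 m/s.

2.94 m/s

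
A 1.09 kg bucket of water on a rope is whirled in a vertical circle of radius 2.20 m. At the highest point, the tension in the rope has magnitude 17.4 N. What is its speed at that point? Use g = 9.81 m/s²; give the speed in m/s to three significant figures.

At the top, T + mg = mv²/r, so v = √(r(T/m + g)) = √(2.20 × (17.4/1.09 + 9.81)) = √(2.20 × 25.77) = √56.70 = 7.530 m/s.

7.53 m/s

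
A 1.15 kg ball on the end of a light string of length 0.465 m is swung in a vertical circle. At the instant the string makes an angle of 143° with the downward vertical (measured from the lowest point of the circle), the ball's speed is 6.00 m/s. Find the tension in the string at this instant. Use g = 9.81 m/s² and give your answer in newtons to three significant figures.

Take the radial direction toward the centre of the circle as positive. The component of the weight along the string toward the centre is −mg cos φ (φ measured from the bottom), so Newton's second law along the string gives T − mg cos φ = m v²/r.
cos 143° = -0.7986, so T = m(v²/r + g cos φ) = 1.15 × ((6.00)²/0.465 + 9.81 × -0.7986) = 1.15 × (77.42 + (-7.835)) = 1.15 × 69.58 = 80.02 N.

80.0 N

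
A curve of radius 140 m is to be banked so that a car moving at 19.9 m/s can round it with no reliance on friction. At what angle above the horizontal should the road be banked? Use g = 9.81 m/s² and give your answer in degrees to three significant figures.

With no friction, the horizontal component of the normal force provides the centripetal force: N sinθ = mv²/r, while N cosθ = mg vertically.
Dividing: tanθ = v²/(r g) = (19.9)²/(140 × 9.81) = 396.0/1373 = 0.2883.
θ = arctan(0.2883) = 16.08°.

16.1°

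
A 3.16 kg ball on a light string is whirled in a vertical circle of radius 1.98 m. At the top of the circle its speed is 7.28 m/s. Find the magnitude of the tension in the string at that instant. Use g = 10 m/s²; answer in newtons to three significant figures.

At the top, both T and the weight mg point inward (toward the centre), so T + mg = mv²/r.
T = m(v²/r − g) = 3.16 × ((7.28)²/1.98 − 10.0) = 3.16 × (26.77 − 10.0) = 3.16 × 16.77 = 52.98 N.

53.0 N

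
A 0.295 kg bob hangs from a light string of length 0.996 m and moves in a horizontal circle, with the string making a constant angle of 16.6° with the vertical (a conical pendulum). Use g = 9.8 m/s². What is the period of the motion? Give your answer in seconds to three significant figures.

1.96 s

r = L sinθ = 0.2845 m. From T sinθ = mω²r and T cosθ = mg: tanθ = ω²r/g, so ω² = g tanθ / r = g/(L cosθ).
ω = √(g/(L cosθ)) = √(9.8/(0.996 × 0.9583)) = √10.27 = 3.204 rad/s.
Period = 2π/ω = 1.961 s.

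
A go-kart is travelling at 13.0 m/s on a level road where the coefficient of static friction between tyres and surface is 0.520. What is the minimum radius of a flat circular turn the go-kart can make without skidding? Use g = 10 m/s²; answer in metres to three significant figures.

32.5 m

At the limit, μ_s m g = m v²/r, so r_min = v²/(μ_s g) = (13.0)²/(0.520 × 10.0) = 169.0/5.200 = 32.50 m.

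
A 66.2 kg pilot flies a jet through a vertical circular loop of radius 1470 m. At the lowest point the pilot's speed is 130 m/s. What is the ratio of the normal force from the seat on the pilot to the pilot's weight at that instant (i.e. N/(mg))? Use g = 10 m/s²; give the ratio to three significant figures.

At the bottom, N − mg = mv²/r, so N = m(v²/r + g) and N/(mg) = v²/(rg) + 1 = (130)²/(1470 × 10.0) + 1 = 1.150 + 1 = 2.150.

2.15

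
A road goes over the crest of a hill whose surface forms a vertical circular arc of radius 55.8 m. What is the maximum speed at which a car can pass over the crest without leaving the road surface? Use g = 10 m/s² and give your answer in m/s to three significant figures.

23.6 m/s

At the crest the centre of the circle is below the car, so the net downward (centripetal) force is mg − N = mv²/r.
The car leaves the road when N → 0, giving v_max = √(g r) = √(10.0 × 55.8) = 23.62 m/s.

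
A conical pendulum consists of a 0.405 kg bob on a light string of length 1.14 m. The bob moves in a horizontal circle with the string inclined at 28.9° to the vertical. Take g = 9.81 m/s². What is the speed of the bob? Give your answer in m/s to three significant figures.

1.73 m/s

The radius of the circle is r = L sinθ = 1.14 × sin 28.9° = 0.5509 m.
Horizontally T sinθ = mv²/r and vertically T cosθ = mg, so tanθ = v²/(rg).
v = √(r g tanθ) = √(0.5509 × 9.81 × 0.5520) = √2.984 = 1.727 m/s.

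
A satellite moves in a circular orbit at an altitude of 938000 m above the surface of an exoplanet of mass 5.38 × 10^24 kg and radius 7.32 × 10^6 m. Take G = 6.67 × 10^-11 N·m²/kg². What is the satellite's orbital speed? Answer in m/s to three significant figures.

6590 m/s

Orbital radius r = R + h = 7.32 × 10^6 + 938000 = 8.258 × 10^6 m.
Gravity supplies the centripetal force: G M m / r² = m v² / r, so v = √(GM/r).
v = √(6.67 × 10^-11 × 5.38 × 10^24 / 8.258 × 10^6) = √(4.345 × 10^7) = 6592 m/s.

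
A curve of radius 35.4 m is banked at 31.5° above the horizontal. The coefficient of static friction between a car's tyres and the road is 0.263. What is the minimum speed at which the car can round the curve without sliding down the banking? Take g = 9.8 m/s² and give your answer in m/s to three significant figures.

At the minimum speed, friction acts up the slope at its limiting value f = μN. Radially (horizontal, toward centre): N sinθ − μN cosθ = mv²/r. Vertically: N cosθ + μN sinθ = mg.
Dividing: v² = r g (sinθ − μcosθ)/(cosθ + μsinθ).
sinθ − μcosθ = 0.5225 − 0.263×0.8526 = 0.2983; cosθ + μsinθ = 0.8526 + 0.263×0.5225 = 0.9901.
v² = 35.4 × 9.8 × 0.2983/0.9901 = 104.5 m²/s², so v = 10.22 m/s.

10.2 m/s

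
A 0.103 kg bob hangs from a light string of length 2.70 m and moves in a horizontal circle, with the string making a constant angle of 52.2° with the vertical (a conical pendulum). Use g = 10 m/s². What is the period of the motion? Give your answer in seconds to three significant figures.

2.56 s

r = L sinθ = 2.133 m. From T sinθ = mω²r and T cosθ = mg: tanθ = ω²r/g, so ω² = g tanθ / r = g/(L cosθ).
ω = √(g/(L cosθ)) = √(10.0/(2.70 × 0.6129)) = √6.043 = 2.458 rad/s.
Period = 2π/ω = 2.556 s.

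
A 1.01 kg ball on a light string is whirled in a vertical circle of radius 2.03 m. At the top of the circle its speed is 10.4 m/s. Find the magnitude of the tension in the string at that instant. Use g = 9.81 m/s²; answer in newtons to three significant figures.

43.9 N

At the top, both T and the weight mg point inward (toward the centre), so T + mg = mv²/r.
T = m(v²/r − g) = 1.01 × ((10.4)²/2.03 − 9.81) = 1.01 × (53.28 − 9.81) = 1.01 × 43.47 = 43.91 N.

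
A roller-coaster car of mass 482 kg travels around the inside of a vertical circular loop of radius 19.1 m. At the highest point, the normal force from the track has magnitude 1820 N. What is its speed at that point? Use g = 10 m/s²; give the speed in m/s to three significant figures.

At the top, N + mg = mv²/r, so v = √(r(N/m + g)) = √(19.1 × (1820/482 + 10.0)) = √(19.1 × 13.78) = √263.1 = 16.22 m/s.

16.2 m/s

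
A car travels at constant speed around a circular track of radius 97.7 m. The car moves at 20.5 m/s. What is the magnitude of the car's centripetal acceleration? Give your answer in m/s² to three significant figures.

4.30 m/s²

a_c = v²/r = (20.50)²/97.7 = 420.2/97.7 = 4.301 m/s².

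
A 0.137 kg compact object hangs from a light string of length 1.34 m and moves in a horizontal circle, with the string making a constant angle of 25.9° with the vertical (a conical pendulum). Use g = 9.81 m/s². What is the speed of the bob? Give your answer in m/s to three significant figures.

The radius of the circle is r = L sinθ = 1.34 × sin 25.9° = 0.5853 m.
Horizontally T sinθ = mv²/r and vertically T cosθ = mg, so tanθ = v²/(rg).
v = √(r g tanθ) = √(0.5853 × 9.81 × 0.4856) = √2.788 = 1.670 m/s.

1.67 m/s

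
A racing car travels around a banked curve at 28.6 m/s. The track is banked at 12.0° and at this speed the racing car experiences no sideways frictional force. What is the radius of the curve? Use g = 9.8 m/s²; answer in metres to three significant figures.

Frictionless banking: tanθ = v²/(rg), so r = v²/(g tanθ).
r = (28.6)²/(9.8 × tan 12.0°) = 818.0/(9.8 × 0.2126) = 818.0/2.083 = 392.7 m.

393 m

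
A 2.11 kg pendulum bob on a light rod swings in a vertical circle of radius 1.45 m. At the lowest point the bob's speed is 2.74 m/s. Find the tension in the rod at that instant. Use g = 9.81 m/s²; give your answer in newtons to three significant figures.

31.6 N

At the lowest point, T points up (toward the centre) and the weight mg points down (away from the centre), so the net inward force is T − mg = mv²/r.
T = m(v²/r + g) = 2.11 × ((2.74)²/1.45 + 9.81) = 2.11 × (5.178 + 9.81) = 2.11 × 14.99 = 31.62 N.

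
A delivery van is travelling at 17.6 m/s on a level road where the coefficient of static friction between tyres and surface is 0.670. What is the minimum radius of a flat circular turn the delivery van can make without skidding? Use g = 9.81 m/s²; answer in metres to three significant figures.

At the limit, μ_s m g = m v²/r, so r_min = v²/(μ_s g) = (17.6)²/(0.670 × 9.81) = 309.8/6.573 = 47.13 m.

47.1 m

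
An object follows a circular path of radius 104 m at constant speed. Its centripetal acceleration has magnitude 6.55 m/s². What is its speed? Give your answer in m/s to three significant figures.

26.1 m/s

a_c = v²/r ⇒ v = √(a_c · r) = √(6.55 × 104) = √681.2 = 26.10 m/s.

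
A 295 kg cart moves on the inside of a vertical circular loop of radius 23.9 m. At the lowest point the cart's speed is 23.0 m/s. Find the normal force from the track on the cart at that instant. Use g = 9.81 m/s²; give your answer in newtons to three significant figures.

At the lowest point, N points up (toward the centre) and the weight mg points down (away from the centre), so the net inward force is N − mg = mv²/r.
N = m(v²/r + g) = 295 × ((23.0)²/23.9 + 9.81) = 295 × (22.13 + 9.81) = 295 × 31.94 = 9423 N.

9420 N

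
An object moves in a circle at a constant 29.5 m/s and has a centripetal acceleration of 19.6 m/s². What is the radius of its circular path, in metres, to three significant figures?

a_c = v²/r ⇒ r = v²/a_c = (29.5)²/19.6 = 870.2/19.6 = 44.40 m.

44.4 m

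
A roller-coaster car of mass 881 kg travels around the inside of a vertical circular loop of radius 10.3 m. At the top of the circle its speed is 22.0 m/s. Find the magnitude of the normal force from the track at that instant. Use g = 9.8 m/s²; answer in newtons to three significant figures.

At the top, both N and the weight mg point inward (toward the centre), so N + mg = mv²/r.
N = m(v²/r − g) = 881 × ((22.0)²/10.3 − 9.8) = 881 × (46.99 − 9.8) = 881 × 37.19 = 32760 N.

32800 N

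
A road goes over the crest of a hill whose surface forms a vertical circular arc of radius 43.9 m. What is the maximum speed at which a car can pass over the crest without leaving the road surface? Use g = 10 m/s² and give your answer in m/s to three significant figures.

21.0 m/s

At the crest the centre of the circle is below the car, so the net downward (centripetal) force is mg − N = mv²/r.
The car leaves the road when N → 0, giving v_max = √(g r) = √(10.0 × 43.9) = 20.95 m/s.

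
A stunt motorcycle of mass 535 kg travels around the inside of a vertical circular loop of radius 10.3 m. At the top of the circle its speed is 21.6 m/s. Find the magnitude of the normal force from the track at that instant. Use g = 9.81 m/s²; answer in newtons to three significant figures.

19000 N

At the top, both N and the weight mg point inward (toward the centre), so N + mg = mv²/r.
N = m(v²/r − g) = 535 × ((21.6)²/10.3 − 9.81) = 535 × (45.30 − 9.81) = 535 × 35.49 = 18990 N.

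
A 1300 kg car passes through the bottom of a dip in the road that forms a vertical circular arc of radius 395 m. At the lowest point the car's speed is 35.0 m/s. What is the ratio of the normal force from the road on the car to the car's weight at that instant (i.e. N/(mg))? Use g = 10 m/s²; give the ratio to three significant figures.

1.31

At the bottom, N − mg = mv²/r, so N = m(v²/r + g) and N/(mg) = v²/(rg) + 1 = (35.0)²/(395 × 10.0) + 1 = 0.3101 + 1 = 1.310.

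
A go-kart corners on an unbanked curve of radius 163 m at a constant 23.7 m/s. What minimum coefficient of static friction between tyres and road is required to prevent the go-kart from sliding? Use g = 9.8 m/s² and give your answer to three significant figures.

Friction provides the centripetal force: μ_s m g = m v²/r, so μ_s = v²/(g r) = (23.70)²/(9.8 × 163) = 561.7/1597 = 0.3516.

0.352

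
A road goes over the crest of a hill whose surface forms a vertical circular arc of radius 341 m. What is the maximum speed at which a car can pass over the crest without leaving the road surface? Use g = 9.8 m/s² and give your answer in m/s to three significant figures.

57.8 m/s

At the crest the centre of the circle is below the car, so the net downward (centripetal) force is mg − N = mv²/r.
The car leaves the road when N → 0, giving v_max = √(g r) = √(9.8 × 341) = 57.81 m/s.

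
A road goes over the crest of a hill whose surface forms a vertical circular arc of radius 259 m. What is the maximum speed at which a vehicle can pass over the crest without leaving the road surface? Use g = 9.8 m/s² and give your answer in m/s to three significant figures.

At the crest the centre of the circle is below the vehicle, so the net downward (centripetal) force is mg − N = mv²/r.
The vehicle leaves the road when N → 0, giving v_max = √(g r) = √(9.8 × 259) = 50.38 m/s.

50.4 m/s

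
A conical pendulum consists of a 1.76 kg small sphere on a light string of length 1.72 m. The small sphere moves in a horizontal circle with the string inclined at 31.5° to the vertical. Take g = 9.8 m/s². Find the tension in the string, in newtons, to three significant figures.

Vertically the bob has no acceleration, so T cosθ = mg.
T = mg/cosθ = 1.76 × 9.8 / cos 31.5° = 17.25/0.8526 = 20.23 N.

20.2 N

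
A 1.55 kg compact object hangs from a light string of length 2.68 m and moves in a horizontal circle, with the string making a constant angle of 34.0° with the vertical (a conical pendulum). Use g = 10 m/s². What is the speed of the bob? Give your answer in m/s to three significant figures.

The radius of the circle is r = L sinθ = 2.68 × sin 34.0° = 1.499 m.
Horizontally T sinθ = mv²/r and vertically T cosθ = mg, so tanθ = v²/(rg).
v = √(r g tanθ) = √(1.499 × 10.0 × 0.6745) = √10.11 = 3.179 m/s.

3.18 m/s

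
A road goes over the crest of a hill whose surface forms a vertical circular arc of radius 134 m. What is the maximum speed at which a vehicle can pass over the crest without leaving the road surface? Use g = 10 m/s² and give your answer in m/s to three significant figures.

36.6 m/s

At the crest the centre of the circle is below the vehicle, so the net downward (centripetal) force is mg − N = mv²/r.
The vehicle leaves the road when N → 0, giving v_max = √(g r) = √(10.0 × 134) = 36.61 m/s.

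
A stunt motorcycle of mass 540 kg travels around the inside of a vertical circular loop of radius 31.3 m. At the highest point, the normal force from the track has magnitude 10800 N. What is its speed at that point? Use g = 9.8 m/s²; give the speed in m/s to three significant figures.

At the top, N + mg = mv²/r, so v = √(r(N/m + g)) = √(31.3 × (10800/540 + 9.8)) = √(31.3 × 29.80) = √932.7 = 30.54 m/s.

30.5 m/s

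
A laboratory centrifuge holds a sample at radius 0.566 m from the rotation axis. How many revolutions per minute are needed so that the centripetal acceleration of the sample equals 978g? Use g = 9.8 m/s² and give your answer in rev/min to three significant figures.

1240 rev/min

Require ω²r = 978g, so ω = √(978 × 9.8/0.566) = 130.1 rad/s.
In rev/min: ω × 60/(2π) = 130.1 × 60/(2π) = 1243 rev/min.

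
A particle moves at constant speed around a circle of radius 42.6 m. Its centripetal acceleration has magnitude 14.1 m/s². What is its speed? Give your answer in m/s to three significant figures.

24.5 m/s

a_c = v²/r ⇒ v = √(a_c · r) = √(14.1 × 42.6) = √600.7 = 24.51 m/s.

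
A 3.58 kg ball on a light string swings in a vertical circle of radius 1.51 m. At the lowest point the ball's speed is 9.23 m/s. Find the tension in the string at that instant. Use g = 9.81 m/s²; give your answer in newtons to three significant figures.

At the lowest point, T points up (toward the centre) and the weight mg points down (away from the centre), so the net inward force is T − mg = mv²/r.
T = m(v²/r + g) = 3.58 × ((9.23)²/1.51 + 9.81) = 3.58 × (56.42 + 9.81) = 3.58 × 66.23 = 237.1 N.

237 N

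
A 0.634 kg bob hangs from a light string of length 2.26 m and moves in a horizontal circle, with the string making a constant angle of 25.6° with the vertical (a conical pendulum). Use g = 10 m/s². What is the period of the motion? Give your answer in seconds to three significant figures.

2.84 s

r = L sinθ = 0.9765 m. From T sinθ = mω²r and T cosθ = mg: tanθ = ω²r/g, so ω² = g tanθ / r = g/(L cosθ).
ω = √(g/(L cosθ)) = √(10.0/(2.26 × 0.9018)) = √4.906 = 2.215 rad/s.
Period = 2π/ω = 2.837 s.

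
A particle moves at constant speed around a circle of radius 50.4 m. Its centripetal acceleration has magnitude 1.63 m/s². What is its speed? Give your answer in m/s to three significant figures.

a_c = v²/r ⇒ v = √(a_c · r) = √(1.63 × 50.4) = √82.15 = 9.064 m/s.

9.06 m/s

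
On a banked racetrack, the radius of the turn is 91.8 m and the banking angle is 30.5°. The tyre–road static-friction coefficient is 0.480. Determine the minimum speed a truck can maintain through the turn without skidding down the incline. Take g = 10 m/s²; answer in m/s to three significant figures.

8.83 m/s

At the minimum speed, friction acts up the slope at its limiting value f = μN. Radially (horizontal, toward centre): N sinθ − μN cosθ = mv²/r. Vertically: N cosθ + μN sinθ = mg.
Dividing: v² = r g (sinθ − μcosθ)/(cosθ + μsinθ).
sinθ − μcosθ = 0.5075 − 0.480×0.8616 = 0.09396; cosθ + μsinθ = 0.8616 + 0.480×0.5075 = 1.105.
v² = 91.8 × 10.0 × 0.09396/1.105 = 78.04 m²/s², so v = 8.834 m/s.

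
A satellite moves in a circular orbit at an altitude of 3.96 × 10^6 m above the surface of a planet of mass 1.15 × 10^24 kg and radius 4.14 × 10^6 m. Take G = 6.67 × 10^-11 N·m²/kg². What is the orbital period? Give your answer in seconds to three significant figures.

16500 s

r = R + h = 4.14 × 10^6 + 3.96 × 10^6 = 8.100 × 10^6 m. Gravity provides the centripetal force: G M m / r² = m v² / r ⇒ v = √(GM/r) = 3077 m/s.
T = 2πr/v = 2π × 8.100 × 10^6 / 3077 = 16540 s.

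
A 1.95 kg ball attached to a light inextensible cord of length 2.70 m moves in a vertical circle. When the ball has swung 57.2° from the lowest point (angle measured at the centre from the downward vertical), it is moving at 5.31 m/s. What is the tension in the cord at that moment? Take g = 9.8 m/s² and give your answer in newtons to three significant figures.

Take the radial direction toward the centre of the circle as positive. The component of the weight along the string toward the centre is −mg cos φ (φ measured from the bottom), so Newton's second law along the string gives T − mg cos φ = m v²/r.
cos 57.2° = 0.5417, so T = m(v²/r + g cos φ) = 1.95 × ((5.31)²/2.70 + 9.8 × 0.5417) = 1.95 × (10.44 + (5.309)) = 1.95 × 15.75 = 30.72 N.

30.7 N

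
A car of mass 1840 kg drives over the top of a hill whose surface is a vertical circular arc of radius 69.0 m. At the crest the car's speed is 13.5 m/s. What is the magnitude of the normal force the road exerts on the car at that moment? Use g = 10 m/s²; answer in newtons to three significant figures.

13500 N

At the crest the centripetal acceleration points downward (toward the centre of the arc), so mg − N = mv²/r.
N = m(g − v²/r) = 1840 × (10.0 − (13.5)²/69.0) = 1840 × (10.0 − 2.641) = 1840 × 7.359 = 13540 N.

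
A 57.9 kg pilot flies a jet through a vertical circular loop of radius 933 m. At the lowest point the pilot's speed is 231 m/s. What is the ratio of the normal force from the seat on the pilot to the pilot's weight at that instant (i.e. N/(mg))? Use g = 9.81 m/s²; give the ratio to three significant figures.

At the bottom, N − mg = mv²/r, so N = m(v²/r + g) and N/(mg) = v²/(rg) + 1 = (231)²/(933 × 9.81) + 1 = 5.830 + 1 = 6.830.

6.83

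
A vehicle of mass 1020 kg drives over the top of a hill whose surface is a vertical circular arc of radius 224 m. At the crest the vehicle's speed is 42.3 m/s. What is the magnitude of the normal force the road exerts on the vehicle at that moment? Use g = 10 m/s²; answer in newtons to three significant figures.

At the crest the centripetal acceleration points downward (toward the centre of the arc), so mg − N = mv²/r.
N = m(g − v²/r) = 1020 × (10.0 − (42.3)²/224) = 1020 × (10.0 − 7.988) = 1020 × 2.012 = 2052 N.

2050 N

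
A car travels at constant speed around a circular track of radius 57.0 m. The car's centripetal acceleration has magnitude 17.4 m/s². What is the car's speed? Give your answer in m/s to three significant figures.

31.5 m/s

a_c = v²/r ⇒ v = √(a_c · r) = √(17.4 × 57.0) = √991.8 = 31.49 m/s.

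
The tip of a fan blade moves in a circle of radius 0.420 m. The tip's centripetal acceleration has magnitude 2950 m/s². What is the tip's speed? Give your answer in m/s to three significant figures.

35.2 m/s

a_c = v²/r ⇒ v = √(a_c · r) = √(2950 × 0.420) = √1239 = 35.20 m/s.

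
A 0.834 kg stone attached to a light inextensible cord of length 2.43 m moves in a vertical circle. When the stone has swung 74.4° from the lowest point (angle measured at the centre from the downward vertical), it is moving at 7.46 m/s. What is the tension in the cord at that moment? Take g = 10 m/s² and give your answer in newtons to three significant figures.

Take the radial direction toward the centre of the circle as positive. The component of the weight along the string toward the centre is −mg cos φ (φ measured from the bottom), so Newton's second law along the string gives T − mg cos φ = m v²/r.
cos 74.4° = 0.2689, so T = m(v²/r + g cos φ) = 0.834 × ((7.46)²/2.43 + 10.0 × 0.2689) = 0.834 × (22.90 + (2.689)) = 0.834 × 25.59 = 21.34 N.

21.3 N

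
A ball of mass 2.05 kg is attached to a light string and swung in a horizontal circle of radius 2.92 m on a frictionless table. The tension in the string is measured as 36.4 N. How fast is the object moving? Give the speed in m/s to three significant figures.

T = m v²/r ⇒ v = √(T r / m) = √(36.4 × 2.92 / 2.05) = √51.85 = 7.201 m/s.

7.20 m/s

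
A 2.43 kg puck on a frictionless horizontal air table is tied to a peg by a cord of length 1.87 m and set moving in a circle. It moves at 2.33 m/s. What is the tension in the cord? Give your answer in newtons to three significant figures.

7.05 N

The tension is the only horizontal force, so it supplies the full centripetal force: T = m v²/r = 2.43 × (2.330)²/1.87 = 2.43 × 5.429/1.87 = 7.055 N.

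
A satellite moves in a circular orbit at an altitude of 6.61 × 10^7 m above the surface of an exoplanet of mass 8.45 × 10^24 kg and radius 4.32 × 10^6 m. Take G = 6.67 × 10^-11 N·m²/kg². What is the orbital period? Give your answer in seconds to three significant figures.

r = R + h = 4.32 × 10^6 + 6.61 × 10^7 = 7.042 × 10^7 m. Gravity provides the centripetal force: G M m / r² = m v² / r ⇒ v = √(GM/r) = 2829 m/s.
T = 2πr/v = 2π × 7.042 × 10^7 / 2829 = 156400 s.

156000 s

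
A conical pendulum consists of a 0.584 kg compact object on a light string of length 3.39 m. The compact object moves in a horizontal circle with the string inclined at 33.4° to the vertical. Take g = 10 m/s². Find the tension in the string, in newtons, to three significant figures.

Vertically the bob has no acceleration, so T cosθ = mg.
T = mg/cosθ = 0.584 × 10.0 / cos 33.4° = 5.840/0.8348 = 6.995 N.

7.00 N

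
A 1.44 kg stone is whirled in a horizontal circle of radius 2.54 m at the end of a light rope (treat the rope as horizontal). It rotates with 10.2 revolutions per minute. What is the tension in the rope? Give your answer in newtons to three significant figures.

4.17 N

ω = 10.2 rev/min × 2π/60 = 1.068 rad/s, so v = ωr = 1.068 × 2.54 = 2.713 m/s.
The tension is the only horizontal force, so it supplies the full centripetal force: T = m v²/r = 1.44 × (2.713)²/2.54 = 1.44 × 7.361/2.54 = 4.173 N.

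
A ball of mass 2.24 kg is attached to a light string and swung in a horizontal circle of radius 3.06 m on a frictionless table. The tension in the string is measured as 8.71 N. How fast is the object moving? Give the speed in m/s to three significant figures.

T = m v²/r ⇒ v = √(T r / m) = √(8.71 × 3.06 / 2.24) = √11.90 = 3.449 m/s.

3.45 m/s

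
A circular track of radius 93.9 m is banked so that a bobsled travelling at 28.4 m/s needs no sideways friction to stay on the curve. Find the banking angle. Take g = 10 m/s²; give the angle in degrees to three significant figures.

40.7°

With no friction, the horizontal component of the normal force provides the centripetal force: N sinθ = mv²/r, while N cosθ = mg vertically.
Dividing: tanθ = v²/(r g) = (28.4)²/(93.9 × 10.0) = 806.6/939.0 = 0.8590.
θ = arctan(0.8590) = 40.66°.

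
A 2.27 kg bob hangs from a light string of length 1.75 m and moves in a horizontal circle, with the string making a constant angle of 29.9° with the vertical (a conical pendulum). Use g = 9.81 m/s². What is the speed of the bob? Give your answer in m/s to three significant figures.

The radius of the circle is r = L sinθ = 1.75 × sin 29.9° = 0.8724 m.
Horizontally T sinθ = mv²/r and vertically T cosθ = mg, so tanθ = v²/(rg).
v = √(r g tanθ) = √(0.8724 × 9.81 × 0.5750) = √4.921 = 2.218 m/s.

2.22 m/s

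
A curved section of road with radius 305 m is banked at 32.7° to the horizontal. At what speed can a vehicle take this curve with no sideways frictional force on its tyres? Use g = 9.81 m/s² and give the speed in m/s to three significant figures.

On a frictionless banked curve, N sinθ = mv²/r and N cosθ = mg, so tanθ = v²/(rg).
v = √(r g tanθ) = √(305 × 9.81 × tan 32.7°) = √(305 × 9.81 × 0.6420) = √1921 = 43.83 m/s.

43.8 m/s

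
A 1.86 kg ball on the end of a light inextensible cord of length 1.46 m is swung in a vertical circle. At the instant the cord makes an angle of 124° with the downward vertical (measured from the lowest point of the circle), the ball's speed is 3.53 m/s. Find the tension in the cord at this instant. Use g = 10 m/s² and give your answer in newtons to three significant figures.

5.47 N

Take the radial direction toward the centre of the circle as positive. The component of the weight along the string toward the centre is −mg cos φ (φ measured from the bottom), so Newton's second law along the string gives T − mg cos φ = m v²/r.
cos 124° = -0.5592, so T = m(v²/r + g cos φ) = 1.86 × ((3.53)²/1.46 + 10.0 × -0.5592) = 1.86 × (8.535 + (-5.592)) = 1.86 × 2.943 = 5.474 N.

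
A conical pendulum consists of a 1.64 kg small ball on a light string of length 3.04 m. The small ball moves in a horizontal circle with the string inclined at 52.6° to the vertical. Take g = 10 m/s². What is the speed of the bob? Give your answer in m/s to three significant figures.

5.62 m/s

The radius of the circle is r = L sinθ = 3.04 × sin 52.6° = 2.415 m.
Horizontally T sinθ = mv²/r and vertically T cosθ = mg, so tanθ = v²/(rg).
v = √(r g tanθ) = √(2.415 × 10.0 × 1.308) = √31.59 = 5.620 m/s.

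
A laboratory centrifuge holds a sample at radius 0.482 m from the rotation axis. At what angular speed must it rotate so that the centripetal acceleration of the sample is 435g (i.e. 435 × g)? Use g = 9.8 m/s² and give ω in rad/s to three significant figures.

Centripetal acceleration a_c = ω²r. Setting ω²r = 435g:
ω = √(435g / r) = √(435 × 9.8 / 0.482) = √8844 = 94.04 rad/s.

94.0 rad/s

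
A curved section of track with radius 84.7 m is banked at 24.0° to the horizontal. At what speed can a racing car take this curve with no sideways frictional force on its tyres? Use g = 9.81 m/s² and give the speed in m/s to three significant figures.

19.2 m/s

On a frictionless banked curve, N sinθ = mv²/r and N cosθ = mg, so tanθ = v²/(rg).
v = √(r g tanθ) = √(84.7 × 9.81 × tan 24.0°) = √(84.7 × 9.81 × 0.4452) = √369.9 = 19.23 m/s.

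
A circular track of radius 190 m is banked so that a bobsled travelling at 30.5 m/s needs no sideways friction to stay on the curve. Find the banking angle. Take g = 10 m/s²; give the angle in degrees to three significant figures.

26.1°

With no friction, the horizontal component of the normal force provides the centripetal force: N sinθ = mv²/r, while N cosθ = mg vertically.
Dividing: tanθ = v²/(r g) = (30.5)²/(190 × 10.0) = 930.2/1900 = 0.4896.
θ = arctan(0.4896) = 26.09°.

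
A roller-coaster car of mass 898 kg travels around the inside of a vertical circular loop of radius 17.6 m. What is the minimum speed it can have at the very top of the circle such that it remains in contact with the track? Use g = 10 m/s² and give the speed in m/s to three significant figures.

At the top, both weight mg and N point toward the centre: N + mg = mv²/r.
At minimum speed N → 0, so mg = mv_min²/r ⇒ v_min = √(g r) = √(10.0 × 17.6) = 13.27 m/s.

13.3 m/s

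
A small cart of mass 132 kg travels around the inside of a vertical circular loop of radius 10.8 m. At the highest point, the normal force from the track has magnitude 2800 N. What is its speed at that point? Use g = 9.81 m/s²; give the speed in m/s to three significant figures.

18.3 m/s

At the top, N + mg = mv²/r, so v = √(r(N/m + g)) = √(10.8 × (2800/132 + 9.81)) = √(10.8 × 31.02) = √335.0 = 18.30 m/s.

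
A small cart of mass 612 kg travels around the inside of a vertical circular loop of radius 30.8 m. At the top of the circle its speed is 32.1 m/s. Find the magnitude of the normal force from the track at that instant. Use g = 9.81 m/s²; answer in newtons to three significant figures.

14500 N

At the top, both N and the weight mg point inward (toward the centre), so N + mg = mv²/r.
N = m(v²/r − g) = 612 × ((32.1)²/30.8 − 9.81) = 612 × (33.45 − 9.81) = 612 × 23.64 = 14470 N.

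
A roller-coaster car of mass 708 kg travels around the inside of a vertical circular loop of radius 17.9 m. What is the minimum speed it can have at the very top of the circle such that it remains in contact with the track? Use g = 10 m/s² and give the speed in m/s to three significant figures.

13.4 m/s

At the highest point the centre is directly below, so both the weight and N act inward: N + mg = mv²/r.
At minimum speed N → 0, so mg = mv_min²/r ⇒ v_min = √(g r) = √(10.0 × 17.9) = 13.38 m/s.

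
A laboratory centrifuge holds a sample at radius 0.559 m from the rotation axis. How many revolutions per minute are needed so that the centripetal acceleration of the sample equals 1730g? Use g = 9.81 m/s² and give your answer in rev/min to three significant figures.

Require ω²r = 1730g, so ω = √(1730 × 9.81/0.559) = 174.2 rad/s.
In rev/min: ω × 60/(2π) = 174.2 × 60/(2π) = 1664 rev/min.

1660 rev/min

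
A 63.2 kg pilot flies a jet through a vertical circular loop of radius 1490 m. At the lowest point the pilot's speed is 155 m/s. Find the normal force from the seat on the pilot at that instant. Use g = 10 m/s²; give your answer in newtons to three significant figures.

At the lowest point, N points up (toward the centre) and the weight mg points down (away from the centre), so the net inward force is N − mg = mv²/r.
N = m(v²/r + g) = 63.2 × ((155)²/1490 + 10.0) = 63.2 × (16.12 + 10.0) = 63.2 × 26.12 = 1651 N.

1650 N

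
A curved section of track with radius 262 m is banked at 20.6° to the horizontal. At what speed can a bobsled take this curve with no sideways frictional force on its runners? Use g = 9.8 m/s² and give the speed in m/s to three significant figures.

On a frictionless banked curve, N sinθ = mv²/r and N cosθ = mg, so tanθ = v²/(rg).
v = √(r g tanθ) = √(262 × 9.8 × tan 20.6°) = √(262 × 9.8 × 0.3759) = √965.1 = 31.07 m/s.

31.1 m/s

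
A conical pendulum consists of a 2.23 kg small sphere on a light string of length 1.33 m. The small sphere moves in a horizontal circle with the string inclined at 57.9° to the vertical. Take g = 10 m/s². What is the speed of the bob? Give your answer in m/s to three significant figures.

4.24 m/s

The radius of the circle is r = L sinθ = 1.33 × sin 57.9° = 1.127 m.
Horizontally T sinθ = mv²/r and vertically T cosθ = mg, so tanθ = v²/(rg).
v = √(r g tanθ) = √(1.127 × 10.0 × 1.594) = √17.96 = 4.238 m/s.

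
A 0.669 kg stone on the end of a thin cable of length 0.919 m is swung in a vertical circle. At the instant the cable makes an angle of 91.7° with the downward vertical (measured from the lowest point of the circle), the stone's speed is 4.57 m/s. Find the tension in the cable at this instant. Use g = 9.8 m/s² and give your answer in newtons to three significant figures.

15.0 N

Take the radial direction toward the centre of the circle as positive. The component of the weight along the string toward the centre is −mg cos φ (φ measured from the bottom), so Newton's second law along the string gives T − mg cos φ = m v²/r.
cos 91.7° = -0.02967, so T = m(v²/r + g cos φ) = 0.669 × ((4.57)²/0.919 + 9.8 × -0.02967) = 0.669 × (22.73 + (-0.2907)) = 0.669 × 22.43 = 15.01 N.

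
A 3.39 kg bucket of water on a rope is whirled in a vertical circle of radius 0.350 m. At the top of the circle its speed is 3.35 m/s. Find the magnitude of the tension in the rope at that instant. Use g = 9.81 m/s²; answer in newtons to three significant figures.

75.4 N

At the top, both T and the weight mg point inward (toward the centre), so T + mg = mv²/r.
T = m(v²/r − g) = 3.39 × ((3.35)²/0.350 − 9.81) = 3.39 × (32.06 − 9.81) = 3.39 × 22.25 = 75.44 N.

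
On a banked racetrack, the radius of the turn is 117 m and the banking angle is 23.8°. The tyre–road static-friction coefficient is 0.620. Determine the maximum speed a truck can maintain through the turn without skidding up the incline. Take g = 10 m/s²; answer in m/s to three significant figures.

41.3 m/s

At the maximum speed, friction acts down the slope at its limiting value f = μN. Radially (horizontal, toward centre): N sinθ + μN cosθ = mv²/r. Vertically: N cosθ − μN sinθ = mg.
Dividing: v² = r g (sinθ + μcosθ)/(cosθ − μsinθ).
sinθ + μcosθ = 0.4035 + 0.620×0.9150 = 0.9708; cosθ − μsinθ = 0.9150 − 0.620×0.4035 = 0.6648.
v² = 117 × 10.0 × 0.9708/0.6648 = 1709 m²/s², so v = 41.34 m/s.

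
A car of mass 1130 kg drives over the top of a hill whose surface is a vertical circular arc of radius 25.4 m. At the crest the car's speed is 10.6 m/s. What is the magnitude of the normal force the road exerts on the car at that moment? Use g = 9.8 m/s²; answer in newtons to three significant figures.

At the crest the centripetal acceleration points downward (toward the centre of the arc), so mg − N = mv²/r.
N = m(g − v²/r) = 1130 × (9.8 − (10.6)²/25.4) = 1130 × (9.8 − 4.424) = 1130 × 5.376 = 6075 N.

6080 N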